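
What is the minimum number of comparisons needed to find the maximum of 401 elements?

Finding the maximum requires 400 comparisons. Each comparison eliminates exactly one candidate. With 401 candidates, we need 400 eliminations.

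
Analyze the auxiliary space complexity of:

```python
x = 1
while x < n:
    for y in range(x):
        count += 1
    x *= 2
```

Space complexity: O(1).
Only a constant amount of auxiliary storage is used; nothing grows with n.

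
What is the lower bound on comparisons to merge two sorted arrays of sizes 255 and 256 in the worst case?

Adversary: with |255 - 256| <= 1 the inputs can be fully interleaved so that every adjacent pair in the merged output comes from different arrays. Then each of the 510 adjacent pairs must be directly compared, or the algorithm cannot determine their relative order. Standard merge meets this bound.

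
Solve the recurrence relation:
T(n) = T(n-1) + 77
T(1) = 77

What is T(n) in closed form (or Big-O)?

Unrolling: T(n) = T(n-1) + 77 = T(n-2) + 2*77 = ... = T(1) + (n-1)*77 = 77 + (n-1)*77 = 77n.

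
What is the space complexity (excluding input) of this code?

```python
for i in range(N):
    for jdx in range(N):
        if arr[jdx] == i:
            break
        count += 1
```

Space complexity: O(1).
Only a constant amount of auxiliary storage is used; nothing grows with n.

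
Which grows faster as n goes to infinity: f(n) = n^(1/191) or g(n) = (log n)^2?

f(n) = n^(1/191) grows faster: any positive power of n dominates any polylog.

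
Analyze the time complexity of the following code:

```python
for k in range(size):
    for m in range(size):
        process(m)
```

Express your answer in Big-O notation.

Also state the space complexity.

Time complexity: O(n^2).
Space complexity: O(1).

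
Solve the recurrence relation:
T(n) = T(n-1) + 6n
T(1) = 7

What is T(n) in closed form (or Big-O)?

Unrolling: T(n) = 7 + 6*(2 + 3 + ... + n) = 7 + 6*(n(n+1)/2 - 1) = O(n^2).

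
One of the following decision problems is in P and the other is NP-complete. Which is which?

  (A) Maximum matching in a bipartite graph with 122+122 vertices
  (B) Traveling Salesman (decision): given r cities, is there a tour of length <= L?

(A) is P: Hopcroft-Karp runs in O(E sqrt(V)).
(B) is NP-complete: reduces from Hamiltonian Cycle.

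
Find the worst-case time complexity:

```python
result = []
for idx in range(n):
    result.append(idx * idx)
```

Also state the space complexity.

Time complexity: O(n).
Space complexity: O(n).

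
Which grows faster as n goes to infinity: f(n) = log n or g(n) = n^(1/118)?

g(n) = n^(1/118) grows faster: any positive power of n dominates log n.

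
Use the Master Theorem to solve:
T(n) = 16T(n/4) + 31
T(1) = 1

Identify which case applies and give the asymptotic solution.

a=16, b=4, f(n)=31.
log_4(16) = 2 > 0.
Since f(n) = O(n^0) is polynomially smaller than n^2, Case 1 applies.
T(n) = Theta(n^2).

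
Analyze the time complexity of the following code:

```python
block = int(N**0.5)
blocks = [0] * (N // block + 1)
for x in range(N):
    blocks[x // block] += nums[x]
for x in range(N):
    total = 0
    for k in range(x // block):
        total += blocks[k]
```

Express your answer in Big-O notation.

Time complexity: O(n * sqrt(n)).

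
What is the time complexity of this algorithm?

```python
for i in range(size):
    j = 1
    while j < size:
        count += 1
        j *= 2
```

Time complexity: O(n log n).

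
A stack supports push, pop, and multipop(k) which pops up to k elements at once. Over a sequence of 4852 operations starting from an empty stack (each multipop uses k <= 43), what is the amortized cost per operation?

Each element is pushed exactly once and popped at most once (whether by pop or as part of a multipop). So the total number of individual pops over the whole sequence is at most the number of pushes, which is at most 4852. Total work <= 2 * 4852, hence O(1) amortized per operation.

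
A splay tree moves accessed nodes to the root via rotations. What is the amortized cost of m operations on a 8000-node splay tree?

Using a potential function Phi = sum of log(size of subtree) for each node, each splay operation has amortized cost O(log n) where n = 8000. Bad individual operations (O(n)) are offset by decreased potential.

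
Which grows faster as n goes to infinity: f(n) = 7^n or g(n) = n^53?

f(n) = 7^n grows faster: any exponential with base > 1 dominates every polynomial.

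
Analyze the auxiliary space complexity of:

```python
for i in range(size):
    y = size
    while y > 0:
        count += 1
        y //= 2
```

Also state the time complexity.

Space complexity: O(1).
Only a constant amount of auxiliary storage is used; nothing grows with n.
Time complexity: O(n log n).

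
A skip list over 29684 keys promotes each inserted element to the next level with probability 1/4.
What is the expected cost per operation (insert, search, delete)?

Expected number of levels is O(log_4(29684)) = O(log n). A search visits O(1) expected nodes per level over O(log n) levels. Insert/delete are a search plus O(1) pointer updates per level. Expected O(log n) per operation.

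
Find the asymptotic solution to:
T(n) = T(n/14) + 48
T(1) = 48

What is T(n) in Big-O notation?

Each step divides n by 14 and adds 48. After log_14(n) steps, T(n) = O(log n).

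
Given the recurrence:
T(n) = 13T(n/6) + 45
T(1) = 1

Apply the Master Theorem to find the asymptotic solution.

a=13, b=6, f(n)=45. log_6(13) = 1.432. Case 1 of Master Theorem: T(n) = O(n^1.432).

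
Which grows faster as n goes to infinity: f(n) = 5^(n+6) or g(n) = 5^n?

f(n) = 5^(n+6) and g(n) = 5^n are Theta of each other: 5^(n+6) = 5^6 * 5^n = Theta(5^n).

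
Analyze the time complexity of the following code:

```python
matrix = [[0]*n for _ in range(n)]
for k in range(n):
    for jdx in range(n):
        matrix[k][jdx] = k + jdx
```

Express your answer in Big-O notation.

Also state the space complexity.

Time complexity: O(n^2).
Space complexity: O(n^2).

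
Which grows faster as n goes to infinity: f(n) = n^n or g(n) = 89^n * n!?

g(n) = 89^n * n! grows faster: by Stirling n! ~ sqrt(2 pi n)(n/e)^n, so 89^n n! / n^n ~ (89/e)^n sqrt(2 pi n) -> infinity since 89/e > 1.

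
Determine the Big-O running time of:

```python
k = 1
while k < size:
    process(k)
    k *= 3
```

Time complexity: O(log n).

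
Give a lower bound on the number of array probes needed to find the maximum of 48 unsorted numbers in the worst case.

Adversary: any unprobed cell could hold a value larger than everything seen so far. If fewer than 48 cells are probed, the adversary places the max in an unprobed cell. So all 48 cells must be examined; together with 48-1 comparisons this is tight.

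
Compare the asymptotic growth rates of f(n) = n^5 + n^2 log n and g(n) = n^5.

f(n) = n^5 + n^2 log n and g(n) = n^5 are Theta of each other: the lower-order n^2 log n term is o(n^5); both are Theta(n^5).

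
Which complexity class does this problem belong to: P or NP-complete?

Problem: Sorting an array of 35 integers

This problem is in P: merge sort runs in O(n log n).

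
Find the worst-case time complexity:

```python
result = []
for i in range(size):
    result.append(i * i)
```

Time complexity: O(n).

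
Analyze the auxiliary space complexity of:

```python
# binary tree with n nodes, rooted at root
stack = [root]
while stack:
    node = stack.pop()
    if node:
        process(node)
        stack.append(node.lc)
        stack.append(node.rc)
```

Space complexity: O(n).
Auxiliary storage grows linearly with the input size n in the worst case.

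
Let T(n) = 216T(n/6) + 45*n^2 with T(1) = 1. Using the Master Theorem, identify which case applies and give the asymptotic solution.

a=216, b=6, f(n)=45*n^2.
log_6(216) = 3 > 2.
Since f(n) = O(n^2) is polynomially smaller than n^3, Case 1 applies.
T(n) = Theta(n^3).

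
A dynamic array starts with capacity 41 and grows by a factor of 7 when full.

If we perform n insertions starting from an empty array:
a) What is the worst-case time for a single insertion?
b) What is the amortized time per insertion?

(a) Worst-case single insertion: O(n) -- when the array is full at capacity c, the resize copies all c elements, and c can be Theta(n).
(b) Resizes happen at sizes 41, 287, 2009, ... Total copy cost for n insertions: 41 + 287 + ... = O(n) (geometric series with ratio 1/7). Amortized cost per insertion: O(n)/n = O(1).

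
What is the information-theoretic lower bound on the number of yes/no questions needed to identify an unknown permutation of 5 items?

There are 5! = 120 permutations. Each yes/no question gives at most 1 bit, so at least ceil(log_2(120)) = 7 questions are needed.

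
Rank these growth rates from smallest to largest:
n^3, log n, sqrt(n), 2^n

Ordered by growth rate: log n < sqrt(n) < n^3 < 2^n.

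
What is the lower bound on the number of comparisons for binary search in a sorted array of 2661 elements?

With 2661 possible positions, we need at least ceil(log_2(2661)) = 12 comparisons. Each comparison splits the remaining candidates by at most half.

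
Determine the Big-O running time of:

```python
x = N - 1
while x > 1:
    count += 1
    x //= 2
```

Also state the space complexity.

Time complexity: O(log n).
Space complexity: O(1).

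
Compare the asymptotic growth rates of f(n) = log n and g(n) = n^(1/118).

g(n) = n^(1/118) grows faster: any positive power of n dominates log n.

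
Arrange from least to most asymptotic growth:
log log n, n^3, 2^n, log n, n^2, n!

Ordered by growth rate: log log n < log n < n^2 < n^3 < 2^n < n!.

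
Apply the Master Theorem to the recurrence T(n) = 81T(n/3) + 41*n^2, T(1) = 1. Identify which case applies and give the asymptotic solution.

a=81, b=3, f(n)=41*n^2.
log_3(81) = 4 > 2.
Since f(n) = O(n^2) is polynomially smaller than n^4, Case 1 applies.
T(n) = Theta(n^4).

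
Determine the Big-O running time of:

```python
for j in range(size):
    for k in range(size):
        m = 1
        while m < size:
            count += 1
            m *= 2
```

Time complexity: O(n^2 log n).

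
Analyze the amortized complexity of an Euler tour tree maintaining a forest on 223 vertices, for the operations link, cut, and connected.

An Euler tour tree stores each tree's Euler tour as a balanced BST keyed by tour position. On 223 vertices: link concatenates two tours via O(1) splits/joins of size <= 2*223 (O(log n)); cut splits the tour at the two occurrences of the edge (O(log n)); connected compares BST roots (O(log n) to find the root). All O(log n) amortized.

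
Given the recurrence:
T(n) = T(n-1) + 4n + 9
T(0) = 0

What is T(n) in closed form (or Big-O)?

Dominant term in sum is 4*sum(i, i=1..n) = 4*n*(n+1)/2 = O(n^2).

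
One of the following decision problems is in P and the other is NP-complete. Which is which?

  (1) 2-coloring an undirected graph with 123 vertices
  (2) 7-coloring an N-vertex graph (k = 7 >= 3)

(1) is P: 2-coloring is bipartiteness testing via BFS, O(V+E).
(2) is NP-complete: graph k-coloring for k>=3 is NP-complete by reduction from 3-SAT.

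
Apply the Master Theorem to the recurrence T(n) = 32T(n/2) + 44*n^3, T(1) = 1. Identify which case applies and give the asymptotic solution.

a=32, b=2, f(n)=44*n^3.
log_2(32) = 5 > 3.
Since f(n) = O(n^3) is polynomially smaller than n^5, Case 1 applies.
T(n) = Theta(n^5).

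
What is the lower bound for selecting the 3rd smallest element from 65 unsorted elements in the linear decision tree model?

Selecting the 3rd smallest of 65 elements requires Omega(n) comparisons. Every element must be compared at least once. The BFPRT algorithm achieves O(n), making this tight.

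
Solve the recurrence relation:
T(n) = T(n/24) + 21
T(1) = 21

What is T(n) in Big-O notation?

Each step divides n by 24 and adds 21. After log_24(n) steps, T(n) = O(log n).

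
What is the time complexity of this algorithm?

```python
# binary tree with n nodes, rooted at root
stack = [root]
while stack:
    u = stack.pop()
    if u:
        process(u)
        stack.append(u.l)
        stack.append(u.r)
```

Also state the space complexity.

Time complexity: O(n).
Space complexity: O(n).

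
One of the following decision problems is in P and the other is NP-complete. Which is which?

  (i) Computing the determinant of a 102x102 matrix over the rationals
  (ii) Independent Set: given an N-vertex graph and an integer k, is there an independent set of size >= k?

(i) is P: Gaussian elimination runs in O(n^3).
(ii) is NP-complete: complement of Clique (with k part of the input).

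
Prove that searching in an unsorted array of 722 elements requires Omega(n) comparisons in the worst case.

An adversary can always place the target in the last position checked. Until all 722 positions are examined, the target might be in any unchecked position. Therefore 722 comparisons are necessary.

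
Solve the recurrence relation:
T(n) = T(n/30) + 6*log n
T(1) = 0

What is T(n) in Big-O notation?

Each of the log_30(n) levels adds O(log n). T(n) = O(log^2 n).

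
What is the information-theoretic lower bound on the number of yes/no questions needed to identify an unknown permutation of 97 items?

There are 97! = 96192759682482119853328425949563698712343813919172976158104477319333745612481875498805879175589072651261284189679678167647067832320000000000000000000000 permutations. Each yes/no question gives at most 1 bit, so at least ceil(log_2(96192759682482119853328425949563698712343813919172976158104477319333745612481875498805879175589072651261284189679678167647067832320000000000000000000000)) = 505 questions are needed.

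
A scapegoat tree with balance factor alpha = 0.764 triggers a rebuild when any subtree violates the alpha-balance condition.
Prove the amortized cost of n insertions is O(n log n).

Define potential Phi = c * sum of |size(left(v)) - size(right(v))| over all nodes. An insertion at depth d costs O(d) = O(log n) and increases Phi by O(log n). When a rebuild of subtree of size s occurs, it costs O(s) but reduces Phi by Omega(s). With alpha = 0.764, between rebuilds Omega(s) insertions must occur. Amortized cost per insertion: O(log n).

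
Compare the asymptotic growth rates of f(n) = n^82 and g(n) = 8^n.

g(n) = 8^n grows faster: any exponential with base > 1 dominates every polynomial.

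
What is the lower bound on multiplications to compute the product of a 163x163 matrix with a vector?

A 163x163 matrix-vector product has 163 inner products of length 163. Output depends on all 163^2 = 26569 matrix entries. At least 26569 multiplications needed.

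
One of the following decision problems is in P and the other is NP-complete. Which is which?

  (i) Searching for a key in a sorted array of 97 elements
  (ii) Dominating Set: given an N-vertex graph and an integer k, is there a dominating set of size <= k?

(i) is P: binary search runs in O(log n).
(ii) is NP-complete: reduces from Set Cover (with k part of the input).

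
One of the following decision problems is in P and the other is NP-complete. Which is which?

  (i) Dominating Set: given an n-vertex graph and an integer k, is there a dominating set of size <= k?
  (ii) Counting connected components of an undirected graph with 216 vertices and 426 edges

(i) is NP-complete: reduces from Set Cover (with k part of the input).
(ii) is P: BFS/DFS visits each vertex and edge once: O(V+E).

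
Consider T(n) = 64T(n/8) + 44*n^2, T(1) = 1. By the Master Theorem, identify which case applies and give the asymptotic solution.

a=64, b=8, f(n)=44*n^2.
log_8(64) = 2, so n^(log_b(a)) = n^2.
f(n) = Theta(n^2), so Case 2 applies.
T(n) = Theta(n^2 log n).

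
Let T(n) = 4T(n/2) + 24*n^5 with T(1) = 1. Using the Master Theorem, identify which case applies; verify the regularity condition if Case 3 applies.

a=4, b=2, f(n)=24*n^5.
log_2(4) = 2 < 5.
f(n) = Omega(n^(2+epsilon)) for some epsilon > 0, so Case 3 is the candidate.
Regularity: a*f(n/b) = 4*24*(n/2)^5 = (4/32)*24*n^5 <= c*f(n) with c = 4/32 < 1. Satisfied.
Case 3: T(n) = Theta(n^5).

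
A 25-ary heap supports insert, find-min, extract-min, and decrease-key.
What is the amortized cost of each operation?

The 25-ary heap has height O(log_25 n). Insert sifts up: O(log_25 n). Find-min reads the root: O(1). Extract-min sifts down comparing 25 children per level: O(25 * log_25 n). Decrease-key sifts up: O(log_25 n).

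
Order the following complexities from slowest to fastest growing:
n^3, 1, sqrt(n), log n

Ordered by growth rate: 1 < log n < sqrt(n) < n^3.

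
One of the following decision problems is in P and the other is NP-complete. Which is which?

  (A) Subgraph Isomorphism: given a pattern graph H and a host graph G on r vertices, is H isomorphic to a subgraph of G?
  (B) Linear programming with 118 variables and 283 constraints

(A) is NP-complete: generalizes Clique and Hamiltonian Path (pattern size is part of the input).
(B) is P: the ellipsoid and interior-point methods run in polynomial time.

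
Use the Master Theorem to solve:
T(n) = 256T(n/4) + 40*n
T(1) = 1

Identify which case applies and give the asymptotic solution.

a=256, b=4, f(n)=40*n.
log_4(256) = 4 > 1.
Since f(n) = O(n^1) is polynomially smaller than n^4, Case 1 applies.
T(n) = Theta(n^4).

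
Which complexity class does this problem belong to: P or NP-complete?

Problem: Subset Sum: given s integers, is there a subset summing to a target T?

This problem is NP-complete: one of Karp's 21 NP-complete problems.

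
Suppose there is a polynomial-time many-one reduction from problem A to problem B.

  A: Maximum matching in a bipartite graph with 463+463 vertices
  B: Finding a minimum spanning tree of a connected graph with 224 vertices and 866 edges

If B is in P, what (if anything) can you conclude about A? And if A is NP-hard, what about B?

A poly-time reduction A <=_p B means any A-instance can be transformed to a B-instance in poly time.
If B is in P: compose the reduction with B's poly-time algorithm to solve A in poly time, so A is in P.
If A is NP-hard: every NP problem reduces to A, which reduces to B; composing reductions, every NP problem reduces to B, so B is NP-hard.
(Here in fact A is P and B is P.)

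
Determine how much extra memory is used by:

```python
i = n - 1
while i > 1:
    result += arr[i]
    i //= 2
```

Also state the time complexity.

Space complexity: O(1).
Only a constant amount of auxiliary storage is used; nothing grows with n.
Time complexity: O(log n).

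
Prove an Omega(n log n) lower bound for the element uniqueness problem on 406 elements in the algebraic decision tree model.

In the algebraic decision tree model, element uniqueness on 406 elements is equivalent to determining which cell of an arrangement of C(406,2) = 82215 hyperplanes x_i = x_j contains the input point. Ben-Or's theorem shows this requires Omega(n log n).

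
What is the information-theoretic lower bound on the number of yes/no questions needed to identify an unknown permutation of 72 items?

There are 72! = 61234458376886086861524070385274672740778091784697328983823014963978384987221689274204160000000000000000 permutations. Each yes/no question gives at most 1 bit, so at least ceil(log_2(61234458376886086861524070385274672740778091784697328983823014963978384987221689274204160000000000000000)) = 345 questions are needed.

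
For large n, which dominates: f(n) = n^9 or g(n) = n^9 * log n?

g(n) = n^9 * log n grows faster: extra log n factor -> infinity.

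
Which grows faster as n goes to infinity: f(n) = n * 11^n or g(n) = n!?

g(n) = n! grows faster: by Stirling n! ~ (n/e)^n sqrt(2*pi*n); (n/e)^n eventually dominates n * 11^n.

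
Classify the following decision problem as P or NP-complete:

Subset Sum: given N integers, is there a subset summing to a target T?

This problem is NP-complete: one of Karp's 21 NP-complete problems.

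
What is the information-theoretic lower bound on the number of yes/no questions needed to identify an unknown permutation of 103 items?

There are 103! = 99029007164861804075467152545817733490901658221144924830052805546998766658416222832141441073883538492653516385977292093222882134415149891584000000000000000000000000 permutations. Each yes/no question gives at most 1 bit, so at least ceil(log_2(99029007164861804075467152545817733490901658221144924830052805546998766658416222832141441073883538492653516385977292093222882134415149891584000000000000000000000000)) = 545 questions are needed.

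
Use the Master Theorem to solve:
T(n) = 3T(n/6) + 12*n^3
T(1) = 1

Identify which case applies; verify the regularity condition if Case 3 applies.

a=3, b=6, f(n)=12*n^3.
log_6(3) = 0.6131 < 3.
f(n) = Omega(n^(0.6131+epsilon)) for some epsilon > 0, so Case 3 is the candidate.
Regularity: a*f(n/b) = 3*12*(n/6)^3 = (3/216)*12*n^3 <= c*f(n) with c = 3/216 < 1. Satisfied.
Case 3: T(n) = Theta(n^3).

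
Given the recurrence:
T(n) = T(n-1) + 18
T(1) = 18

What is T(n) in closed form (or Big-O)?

Unrolling: T(n) = T(n-1) + 18 = T(n-2) + 2*18 = ... = T(1) + (n-1)*18 = 18 + (n-1)*18 = 18n.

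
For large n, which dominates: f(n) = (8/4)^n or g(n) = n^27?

f(n) = (8/4)^n grows faster: (8/4)^n is exponential with base 8/4 > 1, dominating every polynomial.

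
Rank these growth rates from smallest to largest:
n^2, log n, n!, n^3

Ordered by growth rate: log n < n^2 < n^3 < n!.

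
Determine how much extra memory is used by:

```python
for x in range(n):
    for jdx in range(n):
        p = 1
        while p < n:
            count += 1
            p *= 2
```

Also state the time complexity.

Space complexity: O(1).
Only a constant amount of auxiliary storage is used; nothing grows with n.
Time complexity: O(n^2 log n).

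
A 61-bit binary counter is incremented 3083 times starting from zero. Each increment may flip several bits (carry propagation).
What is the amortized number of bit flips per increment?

Bit i flips on every 2^i-th increment, so over 3083 increments bit i flips floor(3083/2^i) times. Summing over i: total flips < 2 * 3083. Amortized: < 2 = O(1) per increment.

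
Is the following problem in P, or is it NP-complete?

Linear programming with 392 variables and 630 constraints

This problem is in P: the ellipsoid and interior-point methods run in polynomial time.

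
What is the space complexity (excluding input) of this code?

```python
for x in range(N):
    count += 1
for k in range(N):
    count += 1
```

Space complexity: O(1).
Only a constant amount of auxiliary storage is used; nothing grows with n.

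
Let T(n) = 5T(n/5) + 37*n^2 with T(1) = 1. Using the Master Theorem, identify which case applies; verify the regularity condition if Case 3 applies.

a=5, b=5, f(n)=37*n^2.
log_5(5) = 1 < 2.
f(n) = Omega(n^(1+epsilon)) for some epsilon > 0, so Case 3 is the candidate.
Regularity: a*f(n/b) = 5*37*(n/5)^2 = (5/25)*37*n^2 <= c*f(n) with c = 5/25 < 1. Satisfied.
Case 3: T(n) = Theta(n^2).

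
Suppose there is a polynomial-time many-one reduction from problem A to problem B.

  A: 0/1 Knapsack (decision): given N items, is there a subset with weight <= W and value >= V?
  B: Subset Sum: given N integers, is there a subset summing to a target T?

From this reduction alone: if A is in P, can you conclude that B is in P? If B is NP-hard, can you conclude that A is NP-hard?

A poly-time reduction A <=_p B transfers tractability DOWN (B easy => A easy) and hardness UP (A hard => B hard), not the reverse.
From A in P, the reduction alone does NOT give B in P: any problem in P trivially reduces to SAT, yet SAT is not known to be in P.
From B NP-hard, the reduction alone does NOT give A NP-hard: again, easy problems reduce to hard ones.
(Here in fact A is NP-complete and B is NP-complete.)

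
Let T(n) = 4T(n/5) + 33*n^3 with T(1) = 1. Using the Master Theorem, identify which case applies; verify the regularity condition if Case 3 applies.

a=4, b=5, f(n)=33*n^3.
log_5(4) = 0.8614 < 3.
f(n) = Omega(n^(0.8614+epsilon)) for some epsilon > 0, so Case 3 is the candidate.
Regularity: a*f(n/b) = 4*33*(n/5)^3 = (4/125)*33*n^3 <= c*f(n) with c = 4/125 < 1. Satisfied.
Case 3: T(n) = Theta(n^3).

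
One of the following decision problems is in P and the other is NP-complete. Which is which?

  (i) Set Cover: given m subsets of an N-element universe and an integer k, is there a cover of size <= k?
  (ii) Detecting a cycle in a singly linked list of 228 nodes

(i) is NP-complete: one of Karp's 21 NP-complete problems (with k part of the input).
(ii) is P: Floyd's tortoise-and-hare runs in O(n) time, O(1) space.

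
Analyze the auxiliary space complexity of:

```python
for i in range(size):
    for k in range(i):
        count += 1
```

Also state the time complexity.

Space complexity: O(1).
Only a constant amount of auxiliary storage is used; nothing grows with n.
Time complexity: O(n^2).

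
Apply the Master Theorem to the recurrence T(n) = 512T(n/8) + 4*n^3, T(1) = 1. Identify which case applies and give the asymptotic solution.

a=512, b=8, f(n)=4*n^3.
log_8(512) = 3, so n^(log_b(a)) = n^3.
f(n) = Theta(n^3), so Case 2 applies.
T(n) = Theta(n^3 log n).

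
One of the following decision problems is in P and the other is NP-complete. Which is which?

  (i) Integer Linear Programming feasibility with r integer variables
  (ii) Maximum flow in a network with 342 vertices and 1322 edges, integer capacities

(i) is NP-complete: ILP feasibility is NP-complete (LP relaxation is in P).
(ii) is P: Edmonds-Karp / push-relabel run in polynomial time.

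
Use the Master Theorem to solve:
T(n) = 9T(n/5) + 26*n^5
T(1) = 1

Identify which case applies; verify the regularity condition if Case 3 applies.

a=9, b=5, f(n)=26*n^5.
log_5(9) = 1.365 < 5.
f(n) = Omega(n^(1.365+epsilon)) for some epsilon > 0, so Case 3 is the candidate.
Regularity: a*f(n/b) = 9*26*(n/5)^5 = (9/3125)*26*n^5 <= c*f(n) with c = 9/3125 < 1. Satisfied.
Case 3: T(n) = Theta(n^5).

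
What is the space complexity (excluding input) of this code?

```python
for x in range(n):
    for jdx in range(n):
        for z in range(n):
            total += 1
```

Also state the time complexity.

Space complexity: O(1).
Only a constant amount of auxiliary storage is used; nothing grows with n.
Time complexity: O(n^3).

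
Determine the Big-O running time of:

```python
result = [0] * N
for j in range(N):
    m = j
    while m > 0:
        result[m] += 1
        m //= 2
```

Time complexity: O(n log n).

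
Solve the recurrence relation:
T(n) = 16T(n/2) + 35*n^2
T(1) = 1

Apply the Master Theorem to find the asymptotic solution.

a=16, b=2, f(n)=35*n^2. log_2(16) = 4. Case 1 of Master Theorem: T(n) = O(n^4).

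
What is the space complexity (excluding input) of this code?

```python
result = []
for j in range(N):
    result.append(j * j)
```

Space complexity: O(n).
Auxiliary storage grows linearly with the input size n in the worst case.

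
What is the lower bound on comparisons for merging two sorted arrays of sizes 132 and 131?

Adversary argument: with sizes 132 and 131 (differing by at most 1), interleave the two arrays so that every consecutive pair in the output comes from different inputs. Then each of the 262 adjacent output pairs must be directly compared, or the algorithm cannot determine their relative order. So 262 comparisons are necessary; standard merge achieves this.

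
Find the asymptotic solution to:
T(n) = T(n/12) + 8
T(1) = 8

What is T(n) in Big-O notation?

Each step divides n by 12 and adds 8. After log_12(n) steps, T(n) = O(log n).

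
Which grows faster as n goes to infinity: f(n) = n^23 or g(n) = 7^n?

g(n) = 7^n grows faster: any exponential with base > 1 dominates every polynomial.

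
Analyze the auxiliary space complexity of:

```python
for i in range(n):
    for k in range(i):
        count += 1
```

Space complexity: O(1).
Only a constant amount of auxiliary storage is used; nothing grows with n.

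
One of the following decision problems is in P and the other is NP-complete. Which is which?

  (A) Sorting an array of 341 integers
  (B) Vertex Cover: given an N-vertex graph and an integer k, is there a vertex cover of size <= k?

(A) is P: merge sort runs in O(n log n).
(B) is NP-complete: one of Karp's 21 NP-complete problems (with k part of the input; for any fixed constant k it is in P).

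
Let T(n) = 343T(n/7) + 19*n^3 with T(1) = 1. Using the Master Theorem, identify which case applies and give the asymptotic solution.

a=343, b=7, f(n)=19*n^3.
log_7(343) = 3, so n^(log_b(a)) = n^3.
f(n) = Theta(n^3), so Case 2 applies.
T(n) = Theta(n^3 log n).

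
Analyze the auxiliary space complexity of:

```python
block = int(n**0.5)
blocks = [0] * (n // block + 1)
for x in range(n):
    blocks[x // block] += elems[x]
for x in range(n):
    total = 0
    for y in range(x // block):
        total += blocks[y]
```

Space complexity: O(sqrt(n)).
Storage scales with sqrt(n).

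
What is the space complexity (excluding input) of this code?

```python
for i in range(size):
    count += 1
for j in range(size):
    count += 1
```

Space complexity: O(1).
Only a constant amount of auxiliary storage is used; nothing grows with n.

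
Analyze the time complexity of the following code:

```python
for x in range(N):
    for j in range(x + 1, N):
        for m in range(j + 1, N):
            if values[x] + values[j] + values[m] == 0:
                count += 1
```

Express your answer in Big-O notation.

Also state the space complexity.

Time complexity: O(n^3).
Space complexity: O(1).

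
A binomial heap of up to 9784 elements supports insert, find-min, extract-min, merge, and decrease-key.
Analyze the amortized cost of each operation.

A binomial heap with n <= 9784 elements has at most floor(log_2 9784) + 1 = 14 trees. Using potential Phi = number of trees: Insert adds one tree, but cascading merges reduce count -- amortized O(1). Find-min reads the cached minimum pointer: O(1). Extract-min creates O(log n) new trees: O(log n). Merge combines tree lists: O(log n). Decrease-key sifts the element up its tree of height <= log n: O(log n).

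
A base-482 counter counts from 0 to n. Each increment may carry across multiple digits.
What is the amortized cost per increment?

Digit at position i changes every 482^i increments. Total digit changes over n increments: n * 482/(482-1) = O(n). Amortized: O(1).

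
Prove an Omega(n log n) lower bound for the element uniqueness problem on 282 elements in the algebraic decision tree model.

In the algebraic decision tree model, element uniqueness on 282 elements is equivalent to determining which cell of an arrangement of C(282,2) = 39621 hyperplanes x_i = x_j contains the input point. Ben-Or's theorem shows this requires Omega(n log n).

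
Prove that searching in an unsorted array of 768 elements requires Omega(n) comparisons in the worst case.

An adversary can always place the target in the last position checked. Until all 768 positions are examined, the target might be in any unchecked position. Therefore 768 comparisons are necessary.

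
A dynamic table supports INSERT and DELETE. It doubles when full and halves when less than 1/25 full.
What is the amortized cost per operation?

Using potential function Phi = |2*num_items - table_size| when load > 1/2, and Phi = table_size/2 - num_items otherwise. The gap of 1/25 vs 1/2 for shrinking prevents thrashing. Both insert and delete have O(1) amortized cost.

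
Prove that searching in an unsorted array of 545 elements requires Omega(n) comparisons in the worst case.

An adversary can always place the target in the last position checked. Until all 545 positions are examined, the target might be in any unchecked position. Therefore 545 comparisons are necessary.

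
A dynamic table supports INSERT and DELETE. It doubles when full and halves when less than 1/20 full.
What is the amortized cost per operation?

Using potential function Phi = |2*num_items - table_size| when load > 1/2, and Phi = table_size/2 - num_items otherwise. The gap of 1/20 vs 1/2 for shrinking prevents thrashing. Both insert and delete have O(1) amortized cost.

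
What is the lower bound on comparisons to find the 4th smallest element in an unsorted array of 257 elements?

Finding the 4th smallest of 257 elements requires Omega(n) comparisons. Every element must participate in at least one comparison; otherwise it could be the 4th smallest.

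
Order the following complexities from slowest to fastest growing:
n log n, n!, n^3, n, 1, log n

Ordered by growth rate: 1 < log n < n < n log n < n^3 < n!.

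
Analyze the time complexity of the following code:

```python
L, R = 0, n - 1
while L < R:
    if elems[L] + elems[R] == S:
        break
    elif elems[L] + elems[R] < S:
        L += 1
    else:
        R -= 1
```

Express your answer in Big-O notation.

Time complexity: O(n).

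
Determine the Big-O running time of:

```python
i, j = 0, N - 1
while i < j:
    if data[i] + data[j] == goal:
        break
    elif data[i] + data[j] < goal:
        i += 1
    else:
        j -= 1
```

Time complexity: O(n).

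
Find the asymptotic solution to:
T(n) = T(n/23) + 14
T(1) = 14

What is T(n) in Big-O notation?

Each step divides n by 23 and adds 14. After log_23(n) steps, T(n) = O(log n).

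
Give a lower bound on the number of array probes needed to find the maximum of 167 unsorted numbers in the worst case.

Adversary: any unprobed cell could hold a value larger than everything seen so far. If fewer than 167 cells are probed, the adversary places the max in an unprobed cell. So all 167 cells must be examined; together with 167-1 comparisons this is tight.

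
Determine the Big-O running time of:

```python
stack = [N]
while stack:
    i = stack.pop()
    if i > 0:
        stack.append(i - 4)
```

Time complexity: O(n).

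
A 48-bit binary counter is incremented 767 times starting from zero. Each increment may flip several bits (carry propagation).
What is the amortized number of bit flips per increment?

Bit i flips on every 2^i-th increment, so over 767 increments bit i flips floor(767/2^i) times. Summing over i: total flips < 2 * 767. Amortized: < 2 = O(1) per increment.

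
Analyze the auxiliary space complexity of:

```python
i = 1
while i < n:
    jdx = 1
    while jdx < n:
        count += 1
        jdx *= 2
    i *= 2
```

Space complexity: O(1).
Only a constant amount of auxiliary storage is used; nothing grows with n.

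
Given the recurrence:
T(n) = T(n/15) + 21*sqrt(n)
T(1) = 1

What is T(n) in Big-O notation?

Each level contributes sqrt(n/15^k). Geometric series with ratio 1/sqrt(15) < 1 sums to O(sqrt(n)).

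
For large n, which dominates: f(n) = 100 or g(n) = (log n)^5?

g(n) = (log n)^5 grows faster: any unbounded function dominates a constant.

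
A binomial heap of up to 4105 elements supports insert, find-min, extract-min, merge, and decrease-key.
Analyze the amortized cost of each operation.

A binomial heap with n <= 4105 elements has at most floor(log_2 4105) + 1 = 13 trees. Using potential Phi = number of trees: Insert adds one tree, but cascading merges reduce count -- amortized O(1). Find-min reads the cached minimum pointer: O(1). Extract-min creates O(log n) new trees: O(log n). Merge combines tree lists: O(log n). Decrease-key sifts the element up its tree of height <= log n: O(log n).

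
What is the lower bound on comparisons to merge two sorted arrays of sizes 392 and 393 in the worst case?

Adversary: with |392 - 393| <= 1 the inputs can be fully interleaved so that every adjacent pair in the merged output comes from different arrays. Then each of the 784 adjacent pairs must be directly compared, or the algorithm cannot determine their relative order. Standard merge meets this bound.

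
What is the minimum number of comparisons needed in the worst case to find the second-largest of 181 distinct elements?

Lower bound: finding the max needs 181-1 comparisons. By the adversary weight-doubling argument, the max must personally win >= ceil(log_2(181)) = 8 comparisons; the 2nd-largest is among those 8 losers, needing 8-1 more comparisons. Total >= 181-1 + 8-1 = 187. A balanced knockout tournament achieves this.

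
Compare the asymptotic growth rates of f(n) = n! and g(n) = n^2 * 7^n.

f(n) = n! grows faster: by Stirling n! ~ (n/e)^n sqrt(2*pi*n); (n/e)^n eventually dominates n^2 * 7^n.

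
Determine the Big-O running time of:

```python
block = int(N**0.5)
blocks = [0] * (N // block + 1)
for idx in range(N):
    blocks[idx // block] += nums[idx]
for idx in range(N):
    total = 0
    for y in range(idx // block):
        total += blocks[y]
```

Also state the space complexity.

Time complexity: O(n * sqrt(n)).
Space complexity: O(sqrt(n)).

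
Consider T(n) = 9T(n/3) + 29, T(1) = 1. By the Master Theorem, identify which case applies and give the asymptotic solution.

a=9, b=3, f(n)=29.
log_3(9) = 2 > 0.
Since f(n) = O(n^0) is polynomially smaller than n^2, Case 1 applies.
T(n) = Theta(n^2).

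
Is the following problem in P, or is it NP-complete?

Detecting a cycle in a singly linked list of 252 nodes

This problem is in P: Floyd's tortoise-and-hare runs in O(n) time, O(1) space.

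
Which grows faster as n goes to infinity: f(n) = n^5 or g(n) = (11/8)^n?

g(n) = (11/8)^n grows faster: (11/8)^n is exponential with base 11/8 > 1, dominating every polynomial.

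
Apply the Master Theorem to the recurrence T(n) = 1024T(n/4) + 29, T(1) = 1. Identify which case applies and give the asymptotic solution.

a=1024, b=4, f(n)=29.
log_4(1024) = 5 > 0.
Since f(n) = O(n^0) is polynomially smaller than n^5, Case 1 applies.
T(n) = Theta(n^5).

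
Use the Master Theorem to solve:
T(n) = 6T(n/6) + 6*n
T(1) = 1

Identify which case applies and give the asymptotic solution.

a=6, b=6, f(n)=6*n.
log_6(6) = 1, so n^(log_b(a)) = n.
f(n) = Theta(n), so Case 2 applies.
T(n) = Theta(n log n).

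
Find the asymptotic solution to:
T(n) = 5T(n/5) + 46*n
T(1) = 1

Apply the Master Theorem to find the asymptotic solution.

a=5, b=5, f(n)=46*n. log_5(5) = 1. Case 2: T(n) = O(n log n).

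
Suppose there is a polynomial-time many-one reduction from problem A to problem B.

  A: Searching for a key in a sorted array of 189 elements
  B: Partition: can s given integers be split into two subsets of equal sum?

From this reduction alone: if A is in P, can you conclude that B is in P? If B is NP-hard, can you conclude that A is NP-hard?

A poly-time reduction A <=_p B transfers tractability DOWN (B easy => A easy) and hardness UP (A hard => B hard), not the reverse.
From A in P, the reduction alone does NOT give B in P: any problem in P trivially reduces to SAT, yet SAT is not known to be in P.
From B NP-hard, the reduction alone does NOT give A NP-hard: again, easy problems reduce to hard ones.
(Here in fact A is P and B is NP-complete.)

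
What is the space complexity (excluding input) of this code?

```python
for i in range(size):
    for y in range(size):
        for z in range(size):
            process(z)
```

Space complexity: O(1).
Only a constant amount of auxiliary storage is used; nothing grows with n.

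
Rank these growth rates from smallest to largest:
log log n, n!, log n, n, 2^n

Ordered by growth rate: log log n < log n < n < 2^n < n!.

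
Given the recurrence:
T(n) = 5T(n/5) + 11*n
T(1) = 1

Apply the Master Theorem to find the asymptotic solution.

a=5, b=5, f(n)=11*n. log_5(5) = 1. Case 2: T(n) = O(n log n).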